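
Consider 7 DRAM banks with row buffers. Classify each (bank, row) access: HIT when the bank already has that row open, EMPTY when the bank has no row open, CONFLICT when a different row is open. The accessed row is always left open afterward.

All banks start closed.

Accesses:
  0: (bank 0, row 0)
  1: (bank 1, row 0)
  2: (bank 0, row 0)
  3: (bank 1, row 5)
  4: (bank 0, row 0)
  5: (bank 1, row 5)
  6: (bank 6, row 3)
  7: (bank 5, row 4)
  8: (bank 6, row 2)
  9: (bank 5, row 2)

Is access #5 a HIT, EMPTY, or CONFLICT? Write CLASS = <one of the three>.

CLASS = HIT

  [0] b0 r0: no row ⇒ E
  [1] b1 r0: no row ⇒ E
  [2] b0 r0: had r0 ⇒ H
  [3] b1 r5: had r0 ⇒ C
  [4] b0 r0: had r0 ⇒ H
  [5] b1 r5: had r5 ⇒ H
  [6] b6 r3: no row ⇒ E
  [7] b5 r4: no row ⇒ E
  [8] b6 r2: had r3 ⇒ C
  [9] b5 r2: had r4 ⇒ C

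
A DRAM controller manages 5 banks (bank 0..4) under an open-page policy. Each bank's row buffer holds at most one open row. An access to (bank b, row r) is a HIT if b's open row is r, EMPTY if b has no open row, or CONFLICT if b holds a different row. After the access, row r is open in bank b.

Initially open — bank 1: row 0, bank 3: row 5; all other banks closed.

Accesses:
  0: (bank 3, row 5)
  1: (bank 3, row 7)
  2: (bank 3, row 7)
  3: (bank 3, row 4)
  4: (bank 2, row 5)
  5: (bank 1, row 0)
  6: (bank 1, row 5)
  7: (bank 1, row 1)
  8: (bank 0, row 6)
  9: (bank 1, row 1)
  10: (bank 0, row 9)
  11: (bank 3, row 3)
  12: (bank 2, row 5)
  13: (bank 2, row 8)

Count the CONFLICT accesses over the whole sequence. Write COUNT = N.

step 0: bank3 5->5 [HIT]
step 1: bank3 5->7 [CONFLICT]
step 2: bank3 7->7 [HIT]
step 3: bank3 7->4 [CONFLICT]
step 4: bank2 None->5 [EMPTY]
step 5: bank1 0->0 [HIT]
step 6: bank1 0->5 [CONFLICT]
step 7: bank1 5->1 [CONFLICT]
step 8: bank0 None->6 [EMPTY]
step 9: bank1 1->1 [HIT]
step 10: bank0 6->9 [CONFLICT]
step 11: bank3 4->3 [CONFLICT]
step 12: bank2 5->5 [HIT]
step 13: bank2 5->8 [CONFLICT]

COUNT = 7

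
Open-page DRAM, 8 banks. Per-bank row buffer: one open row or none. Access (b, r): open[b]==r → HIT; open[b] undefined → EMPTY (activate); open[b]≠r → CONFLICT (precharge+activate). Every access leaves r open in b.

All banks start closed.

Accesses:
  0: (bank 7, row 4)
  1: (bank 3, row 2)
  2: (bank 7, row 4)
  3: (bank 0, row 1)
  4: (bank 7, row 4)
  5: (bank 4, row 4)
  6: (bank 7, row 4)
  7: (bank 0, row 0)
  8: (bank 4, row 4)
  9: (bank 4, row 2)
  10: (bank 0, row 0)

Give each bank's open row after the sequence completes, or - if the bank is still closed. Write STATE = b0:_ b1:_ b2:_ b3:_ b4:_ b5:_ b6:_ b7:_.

  [0] b7 r4: no row ⇒ E
  [1] b3 r2: no row ⇒ E
  [2] b7 r4: had r4 ⇒ H
  [3] b0 r1: no row ⇒ E
  [4] b7 r4: had r4 ⇒ H
  [5] b4 r4: no row ⇒ E
  [6] b7 r4: had r4 ⇒ H
  [7] b0 r0: had r1 ⇒ C
  [8] b4 r4: had r4 ⇒ H
  [9] b4 r2: had r4 ⇒ C
  [10] b0 r0: had r0 ⇒ H

STATE = b0:0 b1:- b2:- b3:2 b4:2 b5:- b6:- b7:4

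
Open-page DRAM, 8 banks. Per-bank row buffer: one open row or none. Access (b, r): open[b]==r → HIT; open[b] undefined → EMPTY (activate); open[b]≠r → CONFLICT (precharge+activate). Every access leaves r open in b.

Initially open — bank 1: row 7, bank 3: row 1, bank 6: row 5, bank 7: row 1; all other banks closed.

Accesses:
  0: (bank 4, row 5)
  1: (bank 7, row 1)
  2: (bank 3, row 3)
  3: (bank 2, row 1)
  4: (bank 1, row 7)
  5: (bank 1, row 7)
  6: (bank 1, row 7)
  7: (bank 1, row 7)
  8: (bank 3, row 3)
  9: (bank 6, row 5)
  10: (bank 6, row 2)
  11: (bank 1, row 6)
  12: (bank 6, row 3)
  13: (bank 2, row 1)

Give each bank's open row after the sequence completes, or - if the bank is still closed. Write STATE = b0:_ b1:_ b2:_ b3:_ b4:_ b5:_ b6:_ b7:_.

#0 (4,5) E
#1 (7,1) H  (was 1)
#2 (3,3) C  (was 1)
#3 (2,1) E
#4 (1,7) H  (was 7)
#5 (1,7) H  (was 7)
#6 (1,7) H  (was 7)
#7 (1,7) H  (was 7)
#8 (3,3) H  (was 3)
#9 (6,5) H  (was 5)
#10 (6,2) C  (was 5)
#11 (1,6) C  (was 7)
#12 (6,3) C  (was 2)
#13 (2,1) H  (was 1)

STATE = b0:- b1:6 b2:1 b3:3 b4:5 b5:- b6:3 b7:1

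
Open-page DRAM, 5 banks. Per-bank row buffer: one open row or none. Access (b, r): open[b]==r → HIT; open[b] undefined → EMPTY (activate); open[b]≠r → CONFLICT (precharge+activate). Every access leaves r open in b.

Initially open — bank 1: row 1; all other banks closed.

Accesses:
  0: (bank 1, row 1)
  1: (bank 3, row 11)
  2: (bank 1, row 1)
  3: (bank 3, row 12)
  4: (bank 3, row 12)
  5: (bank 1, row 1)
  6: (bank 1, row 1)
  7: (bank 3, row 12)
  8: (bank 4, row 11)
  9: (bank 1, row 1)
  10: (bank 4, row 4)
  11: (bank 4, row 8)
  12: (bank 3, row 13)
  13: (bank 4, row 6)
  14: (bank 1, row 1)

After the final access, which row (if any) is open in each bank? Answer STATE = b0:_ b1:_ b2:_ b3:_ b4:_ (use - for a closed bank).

STATE = b0:- b1:1 b2:- b3:13 b4:6

0: bank 1 row 1 — prev 1 → HIT
1: bank 3 row 11 — prev None → EMPTY
2: bank 1 row 1 — prev 1 → HIT
3: bank 3 row 12 — prev 11 → CONFLICT
4: bank 3 row 12 — prev 12 → HIT
5: bank 1 row 1 — prev 1 → HIT
6: bank 1 row 1 — prev 1 → HIT
7: bank 3 row 12 — prev 12 → HIT
8: bank 4 row 11 — prev None → EMPTY
9: bank 1 row 1 — prev 1 → HIT
10: bank 4 row 4 — prev 11 → CONFLICT
11: bank 4 row 8 — prev 4 → CONFLICT
12: bank 3 row 13 — prev 12 → CONFLICT
13: bank 4 row 6 — prev 8 → CONFLICT
14: bank 1 row 1 — prev 1 → HIT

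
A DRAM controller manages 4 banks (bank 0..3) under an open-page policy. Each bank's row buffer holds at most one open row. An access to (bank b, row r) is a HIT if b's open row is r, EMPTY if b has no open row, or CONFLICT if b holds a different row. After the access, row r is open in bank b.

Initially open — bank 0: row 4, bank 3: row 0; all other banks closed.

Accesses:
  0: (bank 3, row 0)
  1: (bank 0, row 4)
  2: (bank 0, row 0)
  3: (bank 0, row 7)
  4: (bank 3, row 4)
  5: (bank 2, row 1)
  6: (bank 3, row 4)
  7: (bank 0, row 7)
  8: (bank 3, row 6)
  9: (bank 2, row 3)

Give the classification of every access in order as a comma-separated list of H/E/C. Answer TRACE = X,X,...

  [0] b3 r0: had r0 ⇒ H
  [1] b0 r4: had r4 ⇒ H
  [2] b0 r0: had r4 ⇒ C
  [3] b0 r7: had r0 ⇒ C
  [4] b3 r4: had r0 ⇒ C
  [5] b2 r1: no row ⇒ E
  [6] b3 r4: had r4 ⇒ H
  [7] b0 r7: had r7 ⇒ H
  [8] b3 r6: had r4 ⇒ C
  [9] b2 r3: had r1 ⇒ C

TRACE = H,H,C,C,C,E,H,H,C,C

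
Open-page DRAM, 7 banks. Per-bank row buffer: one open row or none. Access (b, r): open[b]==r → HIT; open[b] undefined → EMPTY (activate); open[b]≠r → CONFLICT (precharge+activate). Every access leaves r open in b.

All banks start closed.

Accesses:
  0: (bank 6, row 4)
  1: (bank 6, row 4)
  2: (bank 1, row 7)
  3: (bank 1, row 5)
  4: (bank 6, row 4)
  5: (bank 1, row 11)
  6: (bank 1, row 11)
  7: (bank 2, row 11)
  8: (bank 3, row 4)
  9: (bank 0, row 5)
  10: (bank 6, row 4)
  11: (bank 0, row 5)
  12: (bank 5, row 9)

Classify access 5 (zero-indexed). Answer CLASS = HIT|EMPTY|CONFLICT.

CLASS = CONFLICT

0: bank 6 row 4 — prev None → EMPTY
1: bank 6 row 4 — prev 4 → HIT
2: bank 1 row 7 — prev None → EMPTY
3: bank 1 row 5 — prev 7 → CONFLICT
4: bank 6 row 4 — prev 4 → HIT
5: bank 1 row 11 — prev 5 → CONFLICT
6: bank 1 row 11 — prev 11 → HIT
7: bank 2 row 11 — prev None → EMPTY
8: bank 3 row 4 — prev None → EMPTY
9: bank 0 row 5 — prev None → EMPTY
10: bank 6 row 4 — prev 4 → HIT
11: bank 0 row 5 — prev 5 → HIT
12: bank 5 row 9 — prev None → EMPTY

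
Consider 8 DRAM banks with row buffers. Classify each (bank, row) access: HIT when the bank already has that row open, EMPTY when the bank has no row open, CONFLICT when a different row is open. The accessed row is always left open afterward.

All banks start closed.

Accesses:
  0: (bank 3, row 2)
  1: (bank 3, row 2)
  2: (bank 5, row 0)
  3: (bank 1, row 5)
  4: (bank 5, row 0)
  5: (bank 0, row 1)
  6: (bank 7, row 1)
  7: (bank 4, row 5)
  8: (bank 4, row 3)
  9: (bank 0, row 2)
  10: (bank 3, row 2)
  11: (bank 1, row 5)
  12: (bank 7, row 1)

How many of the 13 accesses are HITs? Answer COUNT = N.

COUNT = 5

#0 (3,2) E
#1 (3,2) H  (was 2)
#2 (5,0) E
#3 (1,5) E
#4 (5,0) H  (was 0)
#5 (0,1) E
#6 (7,1) E
#7 (4,5) E
#8 (4,3) C  (was 5)
#9 (0,2) C  (was 1)
#10 (3,2) H  (was 2)
#11 (1,5) H  (was 5)
#12 (7,1) H  (was 1)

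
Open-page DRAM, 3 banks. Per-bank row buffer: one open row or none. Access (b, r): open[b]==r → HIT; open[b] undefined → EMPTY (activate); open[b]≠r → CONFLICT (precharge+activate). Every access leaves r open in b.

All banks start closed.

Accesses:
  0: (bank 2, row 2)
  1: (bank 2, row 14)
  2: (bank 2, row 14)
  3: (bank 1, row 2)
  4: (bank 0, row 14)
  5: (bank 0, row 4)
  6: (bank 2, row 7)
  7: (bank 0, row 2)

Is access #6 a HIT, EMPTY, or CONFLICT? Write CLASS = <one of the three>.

CLASS = CONFLICT

  [0] b2 r2: no row ⇒ E
  [1] b2 r14: had r2 ⇒ C
  [2] b2 r14: had r14 ⇒ H
  [3] b1 r2: no row ⇒ E
  [4] b0 r14: no row ⇒ E
  [5] b0 r4: had r14 ⇒ C
  [6] b2 r7: had r14 ⇒ C
  [7] b0 r2: had r4 ⇒ C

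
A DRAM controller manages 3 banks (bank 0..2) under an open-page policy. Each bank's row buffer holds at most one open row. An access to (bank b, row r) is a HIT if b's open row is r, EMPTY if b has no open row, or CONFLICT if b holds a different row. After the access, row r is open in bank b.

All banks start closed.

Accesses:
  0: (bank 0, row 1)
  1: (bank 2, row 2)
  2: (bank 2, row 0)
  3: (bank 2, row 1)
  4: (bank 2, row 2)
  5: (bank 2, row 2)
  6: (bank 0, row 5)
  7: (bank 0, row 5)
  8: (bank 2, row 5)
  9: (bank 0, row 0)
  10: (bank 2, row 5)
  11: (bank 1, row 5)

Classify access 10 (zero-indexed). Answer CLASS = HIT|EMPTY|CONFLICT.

step 0: bank0 None->1 [EMPTY]
step 1: bank2 None->2 [EMPTY]
step 2: bank2 2->0 [CONFLICT]
step 3: bank2 0->1 [CONFLICT]
step 4: bank2 1->2 [CONFLICT]
step 5: bank2 2->2 [HIT]
step 6: bank0 1->5 [CONFLICT]
step 7: bank0 5->5 [HIT]
step 8: bank2 2->5 [CONFLICT]
step 9: bank0 5->0 [CONFLICT]
step 10: bank2 5->5 [HIT]
step 11: bank1 None->5 [EMPTY]

CLASS = HIT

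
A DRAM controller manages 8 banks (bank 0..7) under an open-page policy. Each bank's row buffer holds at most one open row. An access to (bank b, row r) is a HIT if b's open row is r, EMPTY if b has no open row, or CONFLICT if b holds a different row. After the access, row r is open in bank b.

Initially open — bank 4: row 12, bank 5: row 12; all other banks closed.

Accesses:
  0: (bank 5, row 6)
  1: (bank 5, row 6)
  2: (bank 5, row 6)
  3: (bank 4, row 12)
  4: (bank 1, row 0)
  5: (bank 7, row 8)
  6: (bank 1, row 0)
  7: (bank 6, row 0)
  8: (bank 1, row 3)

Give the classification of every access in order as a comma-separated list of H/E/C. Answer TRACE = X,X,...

#0 (5,6) C  (was 12)
#1 (5,6) H  (was 6)
#2 (5,6) H  (was 6)
#3 (4,12) H  (was 12)
#4 (1,0) E
#5 (7,8) E
#6 (1,0) H  (was 0)
#7 (6,0) E
#8 (1,3) C  (was 0)

TRACE = C,H,H,H,E,E,H,E,C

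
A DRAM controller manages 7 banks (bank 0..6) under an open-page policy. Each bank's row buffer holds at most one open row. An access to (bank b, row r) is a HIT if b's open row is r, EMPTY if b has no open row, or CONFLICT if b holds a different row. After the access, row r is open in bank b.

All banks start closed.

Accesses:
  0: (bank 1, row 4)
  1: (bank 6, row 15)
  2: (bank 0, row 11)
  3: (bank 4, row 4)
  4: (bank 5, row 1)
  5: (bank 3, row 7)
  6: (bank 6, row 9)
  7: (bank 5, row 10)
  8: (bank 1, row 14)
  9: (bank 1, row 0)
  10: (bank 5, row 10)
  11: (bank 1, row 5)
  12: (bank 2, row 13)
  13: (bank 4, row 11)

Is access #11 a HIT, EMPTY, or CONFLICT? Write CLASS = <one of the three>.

CLASS = CONFLICT

  [0] b1 r4: no row ⇒ E
  [1] b6 r15: no row ⇒ E
  [2] b0 r11: no row ⇒ E
  [3] b4 r4: no row ⇒ E
  [4] b5 r1: no row ⇒ E
  [5] b3 r7: no row ⇒ E
  [6] b6 r9: had r15 ⇒ C
  [7] b5 r10: had r1 ⇒ C
  [8] b1 r14: had r4 ⇒ C
  [9] b1 r0: had r14 ⇒ C
  [10] b5 r10: had r10 ⇒ H
  [11] b1 r5: had r0 ⇒ C
  [12] b2 r13: no row ⇒ E
  [13] b4 r11: had r4 ⇒ C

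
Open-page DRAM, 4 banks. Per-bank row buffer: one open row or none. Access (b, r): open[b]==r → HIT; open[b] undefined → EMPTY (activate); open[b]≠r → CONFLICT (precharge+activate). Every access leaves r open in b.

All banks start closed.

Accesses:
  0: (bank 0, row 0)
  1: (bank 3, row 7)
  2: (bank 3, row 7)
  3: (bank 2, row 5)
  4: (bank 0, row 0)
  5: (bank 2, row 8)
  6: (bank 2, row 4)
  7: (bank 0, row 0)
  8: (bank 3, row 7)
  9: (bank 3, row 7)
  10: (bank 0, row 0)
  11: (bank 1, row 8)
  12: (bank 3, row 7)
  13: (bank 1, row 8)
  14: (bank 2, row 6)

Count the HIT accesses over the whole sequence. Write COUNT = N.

COUNT = 8

0: bank 0 row 0 — prev None → EMPTY
1: bank 3 row 7 — prev None → EMPTY
2: bank 3 row 7 — prev 7 → HIT
3: bank 2 row 5 — prev None → EMPTY
4: bank 0 row 0 — prev 0 → HIT
5: bank 2 row 8 — prev 5 → CONFLICT
6: bank 2 row 4 — prev 8 → CONFLICT
7: bank 0 row 0 — prev 0 → HIT
8: bank 3 row 7 — prev 7 → HIT
9: bank 3 row 7 — prev 7 → HIT
10: bank 0 row 0 — prev 0 → HIT
11: bank 1 row 8 — prev None → EMPTY
12: bank 3 row 7 — prev 7 → HIT
13: bank 1 row 8 — prev 8 → HIT
14: bank 2 row 6 — prev 4 → CONFLICT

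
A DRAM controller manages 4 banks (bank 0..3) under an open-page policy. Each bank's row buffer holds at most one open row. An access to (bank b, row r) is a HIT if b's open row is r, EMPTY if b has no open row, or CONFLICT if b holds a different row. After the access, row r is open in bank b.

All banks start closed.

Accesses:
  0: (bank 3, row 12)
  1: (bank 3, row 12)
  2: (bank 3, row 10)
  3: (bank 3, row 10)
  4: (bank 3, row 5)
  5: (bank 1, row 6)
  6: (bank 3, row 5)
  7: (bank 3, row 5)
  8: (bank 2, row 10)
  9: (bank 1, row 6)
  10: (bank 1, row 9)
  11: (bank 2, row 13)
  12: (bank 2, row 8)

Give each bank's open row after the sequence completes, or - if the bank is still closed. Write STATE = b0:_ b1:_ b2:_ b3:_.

  [0] b3 r12: no row ⇒ E
  [1] b3 r12: had r12 ⇒ H
  [2] b3 r10: had r12 ⇒ C
  [3] b3 r10: had r10 ⇒ H
  [4] b3 r5: had r10 ⇒ C
  [5] b1 r6: no row ⇒ E
  [6] b3 r5: had r5 ⇒ H
  [7] b3 r5: had r5 ⇒ H
  [8] b2 r10: no row ⇒ E
  [9] b1 r6: had r6 ⇒ H
  [10] b1 r9: had r6 ⇒ C
  [11] b2 r13: had r10 ⇒ C
  [12] b2 r8: had r13 ⇒ C

STATE = b0:- b1:9 b2:8 b3:5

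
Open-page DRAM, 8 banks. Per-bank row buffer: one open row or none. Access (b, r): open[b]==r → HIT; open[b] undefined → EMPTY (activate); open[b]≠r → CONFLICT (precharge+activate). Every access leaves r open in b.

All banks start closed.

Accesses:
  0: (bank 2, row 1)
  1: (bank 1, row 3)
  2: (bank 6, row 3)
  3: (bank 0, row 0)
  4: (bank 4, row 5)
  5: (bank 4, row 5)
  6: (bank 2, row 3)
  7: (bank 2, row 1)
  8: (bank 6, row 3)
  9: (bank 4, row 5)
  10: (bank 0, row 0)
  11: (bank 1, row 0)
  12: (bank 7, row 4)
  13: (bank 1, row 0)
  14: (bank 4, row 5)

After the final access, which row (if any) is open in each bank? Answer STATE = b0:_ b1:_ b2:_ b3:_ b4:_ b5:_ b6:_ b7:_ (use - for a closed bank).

step 0: bank2 None->1 [EMPTY]
step 1: bank1 None->3 [EMPTY]
step 2: bank6 None->3 [EMPTY]
step 3: bank0 None->0 [EMPTY]
step 4: bank4 None->5 [EMPTY]
step 5: bank4 5->5 [HIT]
step 6: bank2 1->3 [CONFLICT]
step 7: bank2 3->1 [CONFLICT]
step 8: bank6 3->3 [HIT]
step 9: bank4 5->5 [HIT]
step 10: bank0 0->0 [HIT]
step 11: bank1 3->0 [CONFLICT]
step 12: bank7 None->4 [EMPTY]
step 13: bank1 0->0 [HIT]
step 14: bank4 5->5 [HIT]

STATE = b0:0 b1:0 b2:1 b3:- b4:5 b5:- b6:3 b7:4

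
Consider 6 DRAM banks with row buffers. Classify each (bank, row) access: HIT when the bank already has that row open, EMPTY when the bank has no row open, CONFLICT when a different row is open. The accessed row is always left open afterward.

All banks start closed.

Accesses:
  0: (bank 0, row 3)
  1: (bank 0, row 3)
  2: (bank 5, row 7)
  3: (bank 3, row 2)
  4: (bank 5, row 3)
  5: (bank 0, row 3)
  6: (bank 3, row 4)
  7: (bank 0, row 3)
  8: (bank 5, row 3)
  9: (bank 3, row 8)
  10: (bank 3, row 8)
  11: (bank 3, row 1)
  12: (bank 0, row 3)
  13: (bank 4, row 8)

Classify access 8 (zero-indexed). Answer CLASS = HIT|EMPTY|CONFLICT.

  [0] b0 r3: no row ⇒ E
  [1] b0 r3: had r3 ⇒ H
  [2] b5 r7: no row ⇒ E
  [3] b3 r2: no row ⇒ E
  [4] b5 r3: had r7 ⇒ C
  [5] b0 r3: had r3 ⇒ H
  [6] b3 r4: had r2 ⇒ C
  [7] b0 r3: had r3 ⇒ H
  [8] b5 r3: had r3 ⇒ H
  [9] b3 r8: had r4 ⇒ C
  [10] b3 r8: had r8 ⇒ H
  [11] b3 r1: had r8 ⇒ C
  [12] b0 r3: had r3 ⇒ H
  [13] b4 r8: no row ⇒ E

CLASS = HIT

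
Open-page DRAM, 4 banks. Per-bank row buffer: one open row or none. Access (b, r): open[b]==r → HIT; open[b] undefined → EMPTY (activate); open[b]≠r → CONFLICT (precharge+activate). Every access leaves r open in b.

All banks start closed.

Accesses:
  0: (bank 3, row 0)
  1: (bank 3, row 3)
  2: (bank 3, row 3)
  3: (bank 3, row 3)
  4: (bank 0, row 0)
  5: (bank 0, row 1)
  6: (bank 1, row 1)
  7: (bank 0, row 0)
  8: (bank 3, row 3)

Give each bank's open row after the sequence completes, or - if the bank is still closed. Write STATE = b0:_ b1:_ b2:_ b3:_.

0: bank 3 row 0 — prev None → EMPTY
1: bank 3 row 3 — prev 0 → CONFLICT
2: bank 3 row 3 — prev 3 → HIT
3: bank 3 row 3 — prev 3 → HIT
4: bank 0 row 0 — prev None → EMPTY
5: bank 0 row 1 — prev 0 → CONFLICT
6: bank 1 row 1 — prev None → EMPTY
7: bank 0 row 0 — prev 1 → CONFLICT
8: bank 3 row 3 — prev 3 → HIT

STATE = b0:0 b1:1 b2:- b3:3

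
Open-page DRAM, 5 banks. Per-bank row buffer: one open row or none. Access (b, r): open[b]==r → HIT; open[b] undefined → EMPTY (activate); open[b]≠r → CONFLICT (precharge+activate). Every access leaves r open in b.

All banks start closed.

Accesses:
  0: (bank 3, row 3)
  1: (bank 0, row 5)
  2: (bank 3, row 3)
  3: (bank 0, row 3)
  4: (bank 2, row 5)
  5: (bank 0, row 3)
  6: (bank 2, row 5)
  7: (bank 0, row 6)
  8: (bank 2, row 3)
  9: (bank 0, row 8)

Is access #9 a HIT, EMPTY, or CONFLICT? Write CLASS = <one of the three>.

CLASS = CONFLICT

0: bank 3 row 3 — prev None → EMPTY
1: bank 0 row 5 — prev None → EMPTY
2: bank 3 row 3 — prev 3 → HIT
3: bank 0 row 3 — prev 5 → CONFLICT
4: bank 2 row 5 — prev None → EMPTY
5: bank 0 row 3 — prev 3 → HIT
6: bank 2 row 5 — prev 5 → HIT
7: bank 0 row 6 — prev 3 → CONFLICT
8: bank 2 row 3 — prev 5 → CONFLICT
9: bank 0 row 8 — prev 6 → CONFLICT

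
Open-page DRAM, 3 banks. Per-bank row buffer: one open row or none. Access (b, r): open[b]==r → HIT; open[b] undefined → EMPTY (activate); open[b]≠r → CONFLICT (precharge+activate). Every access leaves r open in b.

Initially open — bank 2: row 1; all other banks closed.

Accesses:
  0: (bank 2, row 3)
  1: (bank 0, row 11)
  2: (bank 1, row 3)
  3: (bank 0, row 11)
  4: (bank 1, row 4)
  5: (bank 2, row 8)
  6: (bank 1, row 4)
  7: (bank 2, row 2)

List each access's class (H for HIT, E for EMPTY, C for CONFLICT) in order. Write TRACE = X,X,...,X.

0: bank 2 row 3 — prev 1 → CONFLICT
1: bank 0 row 11 — prev None → EMPTY
2: bank 1 row 3 — prev None → EMPTY
3: bank 0 row 11 — prev 11 → HIT
4: bank 1 row 4 — prev 3 → CONFLICT
5: bank 2 row 8 — prev 3 → CONFLICT
6: bank 1 row 4 — prev 4 → HIT
7: bank 2 row 2 — prev 8 → CONFLICT

TRACE = C,E,E,H,C,C,H,C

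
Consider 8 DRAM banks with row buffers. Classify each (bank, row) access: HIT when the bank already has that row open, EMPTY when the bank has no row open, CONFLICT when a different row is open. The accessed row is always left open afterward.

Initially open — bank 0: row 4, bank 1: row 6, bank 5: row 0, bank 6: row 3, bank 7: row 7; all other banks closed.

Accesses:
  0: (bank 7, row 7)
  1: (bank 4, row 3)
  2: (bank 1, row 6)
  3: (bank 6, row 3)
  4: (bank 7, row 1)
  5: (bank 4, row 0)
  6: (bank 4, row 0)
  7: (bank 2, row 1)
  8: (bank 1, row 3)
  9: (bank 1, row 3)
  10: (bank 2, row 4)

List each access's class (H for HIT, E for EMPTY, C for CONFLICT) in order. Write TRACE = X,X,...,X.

#0 (7,7) H  (was 7)
#1 (4,3) E
#2 (1,6) H  (was 6)
#3 (6,3) H  (was 3)
#4 (7,1) C  (was 7)
#5 (4,0) C  (was 3)
#6 (4,0) H  (was 0)
#7 (2,1) E
#8 (1,3) C  (was 6)
#9 (1,3) H  (was 3)
#10 (2,4) C  (was 1)

TRACE = H,E,H,H,C,C,H,E,C,H,C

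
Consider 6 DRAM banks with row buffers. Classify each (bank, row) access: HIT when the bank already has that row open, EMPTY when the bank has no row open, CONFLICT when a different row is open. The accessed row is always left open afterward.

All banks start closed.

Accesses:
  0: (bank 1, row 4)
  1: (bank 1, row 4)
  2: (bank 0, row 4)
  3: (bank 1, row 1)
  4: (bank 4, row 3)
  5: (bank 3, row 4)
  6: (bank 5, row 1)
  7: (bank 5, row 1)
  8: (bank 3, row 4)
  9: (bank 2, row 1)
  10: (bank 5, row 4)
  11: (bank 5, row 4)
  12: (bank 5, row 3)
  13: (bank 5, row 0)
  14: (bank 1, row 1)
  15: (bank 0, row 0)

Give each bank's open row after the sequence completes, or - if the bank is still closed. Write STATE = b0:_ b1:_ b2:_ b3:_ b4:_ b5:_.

STATE = b0:0 b1:1 b2:1 b3:4 b4:3 b5:0

  [0] b1 r4: no row ⇒ E
  [1] b1 r4: had r4 ⇒ H
  [2] b0 r4: no row ⇒ E
  [3] b1 r1: had r4 ⇒ C
  [4] b4 r3: no row ⇒ E
  [5] b3 r4: no row ⇒ E
  [6] b5 r1: no row ⇒ E
  [7] b5 r1: had r1 ⇒ H
  [8] b3 r4: had r4 ⇒ H
  [9] b2 r1: no row ⇒ E
  [10] b5 r4: had r1 ⇒ C
  [11] b5 r4: had r4 ⇒ H
  [12] b5 r3: had r4 ⇒ C
  [13] b5 r0: had r3 ⇒ C
  [14] b1 r1: had r1 ⇒ H
  [15] b0 r0: had r4 ⇒ C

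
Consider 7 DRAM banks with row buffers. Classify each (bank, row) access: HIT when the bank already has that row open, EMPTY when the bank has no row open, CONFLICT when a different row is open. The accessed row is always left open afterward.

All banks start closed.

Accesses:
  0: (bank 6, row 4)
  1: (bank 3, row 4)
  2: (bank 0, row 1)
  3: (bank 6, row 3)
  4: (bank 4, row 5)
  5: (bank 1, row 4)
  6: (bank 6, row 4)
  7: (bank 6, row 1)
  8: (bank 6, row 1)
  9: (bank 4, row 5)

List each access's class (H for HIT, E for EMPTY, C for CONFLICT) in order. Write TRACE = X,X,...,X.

TRACE = E,E,E,C,E,E,C,C,H,H

  [0] b6 r4: no row ⇒ E
  [1] b3 r4: no row ⇒ E
  [2] b0 r1: no row ⇒ E
  [3] b6 r3: had r4 ⇒ C
  [4] b4 r5: no row ⇒ E
  [5] b1 r4: no row ⇒ E
  [6] b6 r4: had r3 ⇒ C
  [7] b6 r1: had r4 ⇒ C
  [8] b6 r1: had r1 ⇒ H
  [9] b4 r5: had r5 ⇒ H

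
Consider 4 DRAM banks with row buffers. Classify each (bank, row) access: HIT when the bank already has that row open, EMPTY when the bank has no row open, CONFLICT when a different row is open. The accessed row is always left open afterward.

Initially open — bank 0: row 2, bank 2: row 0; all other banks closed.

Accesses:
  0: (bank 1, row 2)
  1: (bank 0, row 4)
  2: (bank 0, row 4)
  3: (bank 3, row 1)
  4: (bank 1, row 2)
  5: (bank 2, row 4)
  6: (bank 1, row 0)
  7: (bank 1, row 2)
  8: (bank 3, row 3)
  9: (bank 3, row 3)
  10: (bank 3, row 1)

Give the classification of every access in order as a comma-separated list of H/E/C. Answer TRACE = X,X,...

TRACE = E,C,H,E,H,C,C,C,C,H,C

  [0] b1 r2: no row ⇒ E
  [1] b0 r4: had r2 ⇒ C
  [2] b0 r4: had r4 ⇒ H
  [3] b3 r1: no row ⇒ E
  [4] b1 r2: had r2 ⇒ H
  [5] b2 r4: had r0 ⇒ C
  [6] b1 r0: had r2 ⇒ C
  [7] b1 r2: had r0 ⇒ C
  [8] b3 r3: had r1 ⇒ C
  [9] b3 r3: had r3 ⇒ H
  [10] b3 r1: had r3 ⇒ C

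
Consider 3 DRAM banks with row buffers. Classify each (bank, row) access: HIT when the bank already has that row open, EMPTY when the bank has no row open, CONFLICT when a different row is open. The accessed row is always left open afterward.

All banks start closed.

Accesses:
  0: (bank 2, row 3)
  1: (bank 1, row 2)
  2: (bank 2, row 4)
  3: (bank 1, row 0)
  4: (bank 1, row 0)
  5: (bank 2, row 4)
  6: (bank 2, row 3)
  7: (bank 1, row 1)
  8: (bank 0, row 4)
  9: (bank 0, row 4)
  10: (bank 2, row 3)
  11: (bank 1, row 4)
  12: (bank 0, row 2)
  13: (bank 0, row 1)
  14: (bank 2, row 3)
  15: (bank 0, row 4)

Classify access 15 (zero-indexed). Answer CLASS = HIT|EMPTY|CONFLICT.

CLASS = CONFLICT

#0 (2,3) E
#1 (1,2) E
#2 (2,4) C  (was 3)
#3 (1,0) C  (was 2)
#4 (1,0) H  (was 0)
#5 (2,4) H  (was 4)
#6 (2,3) C  (was 4)
#7 (1,1) C  (was 0)
#8 (0,4) E
#9 (0,4) H  (was 4)
#10 (2,3) H  (was 3)
#11 (1,4) C  (was 1)
#12 (0,2) C  (was 4)
#13 (0,1) C  (was 2)
#14 (2,3) H  (was 3)
#15 (0,4) C  (was 1)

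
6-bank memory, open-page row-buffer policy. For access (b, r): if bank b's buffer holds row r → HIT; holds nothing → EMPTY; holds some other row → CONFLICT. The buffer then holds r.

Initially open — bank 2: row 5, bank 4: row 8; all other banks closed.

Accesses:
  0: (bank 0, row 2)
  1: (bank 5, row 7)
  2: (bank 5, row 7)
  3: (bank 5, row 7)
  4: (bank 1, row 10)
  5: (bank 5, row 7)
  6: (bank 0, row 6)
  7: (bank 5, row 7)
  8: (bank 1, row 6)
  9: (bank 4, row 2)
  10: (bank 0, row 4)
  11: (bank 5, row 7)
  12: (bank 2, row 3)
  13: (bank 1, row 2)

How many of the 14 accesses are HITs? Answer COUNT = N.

step 0: bank0 None->2 [EMPTY]
step 1: bank5 None->7 [EMPTY]
step 2: bank5 7->7 [HIT]
step 3: bank5 7->7 [HIT]
step 4: bank1 None->10 [EMPTY]
step 5: bank5 7->7 [HIT]
step 6: bank0 2->6 [CONFLICT]
step 7: bank5 7->7 [HIT]
step 8: bank1 10->6 [CONFLICT]
step 9: bank4 8->2 [CONFLICT]
step 10: bank0 6->4 [CONFLICT]
step 11: bank5 7->7 [HIT]
step 12: bank2 5->3 [CONFLICT]
step 13: bank1 6->2 [CONFLICT]

COUNT = 5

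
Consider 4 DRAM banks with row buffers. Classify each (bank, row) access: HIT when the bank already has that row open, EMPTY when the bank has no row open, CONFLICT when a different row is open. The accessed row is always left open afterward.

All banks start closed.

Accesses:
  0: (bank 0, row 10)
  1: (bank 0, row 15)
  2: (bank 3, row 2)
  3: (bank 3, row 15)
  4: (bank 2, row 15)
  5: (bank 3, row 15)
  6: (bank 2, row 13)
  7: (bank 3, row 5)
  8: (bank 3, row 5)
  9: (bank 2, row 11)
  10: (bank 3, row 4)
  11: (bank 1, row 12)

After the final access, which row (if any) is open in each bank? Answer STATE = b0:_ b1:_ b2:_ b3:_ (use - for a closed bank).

#0 (0,10) E
#1 (0,15) C  (was 10)
#2 (3,2) E
#3 (3,15) C  (was 2)
#4 (2,15) E
#5 (3,15) H  (was 15)
#6 (2,13) C  (was 15)
#7 (3,5) C  (was 15)
#8 (3,5) H  (was 5)
#9 (2,11) C  (was 13)
#10 (3,4) C  (was 5)
#11 (1,12) E

STATE = b0:15 b1:12 b2:11 b3:4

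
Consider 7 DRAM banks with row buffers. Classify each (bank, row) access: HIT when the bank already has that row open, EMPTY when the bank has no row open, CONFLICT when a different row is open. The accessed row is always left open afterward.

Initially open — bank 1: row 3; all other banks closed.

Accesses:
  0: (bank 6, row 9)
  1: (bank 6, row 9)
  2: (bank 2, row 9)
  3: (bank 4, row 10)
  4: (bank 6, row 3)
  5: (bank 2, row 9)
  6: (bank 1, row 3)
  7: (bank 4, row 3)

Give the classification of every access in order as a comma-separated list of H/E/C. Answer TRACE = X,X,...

0: bank 6 row 9 — prev None → EMPTY
1: bank 6 row 9 — prev 9 → HIT
2: bank 2 row 9 — prev None → EMPTY
3: bank 4 row 10 — prev None → EMPTY
4: bank 6 row 3 — prev 9 → CONFLICT
5: bank 2 row 9 — prev 9 → HIT
6: bank 1 row 3 — prev 3 → HIT
7: bank 4 row 3 — prev 10 → CONFLICT

TRACE = E,H,E,E,C,H,H,C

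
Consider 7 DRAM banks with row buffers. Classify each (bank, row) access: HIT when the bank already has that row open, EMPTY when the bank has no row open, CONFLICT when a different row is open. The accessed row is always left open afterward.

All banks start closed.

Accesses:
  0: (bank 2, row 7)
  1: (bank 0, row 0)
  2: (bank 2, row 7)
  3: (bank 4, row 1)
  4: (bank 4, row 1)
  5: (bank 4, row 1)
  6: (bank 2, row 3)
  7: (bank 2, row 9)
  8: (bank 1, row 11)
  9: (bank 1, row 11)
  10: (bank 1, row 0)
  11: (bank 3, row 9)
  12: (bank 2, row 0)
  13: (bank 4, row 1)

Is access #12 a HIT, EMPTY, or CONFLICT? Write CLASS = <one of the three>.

  [0] b2 r7: no row ⇒ E
  [1] b0 r0: no row ⇒ E
  [2] b2 r7: had r7 ⇒ H
  [3] b4 r1: no row ⇒ E
  [4] b4 r1: had r1 ⇒ H
  [5] b4 r1: had r1 ⇒ H
  [6] b2 r3: had r7 ⇒ C
  [7] b2 r9: had r3 ⇒ C
  [8] b1 r11: no row ⇒ E
  [9] b1 r11: had r11 ⇒ H
  [10] b1 r0: had r11 ⇒ C
  [11] b3 r9: no row ⇒ E
  [12] b2 r0: had r9 ⇒ C
  [13] b4 r1: had r1 ⇒ H

CLASS = CONFLICT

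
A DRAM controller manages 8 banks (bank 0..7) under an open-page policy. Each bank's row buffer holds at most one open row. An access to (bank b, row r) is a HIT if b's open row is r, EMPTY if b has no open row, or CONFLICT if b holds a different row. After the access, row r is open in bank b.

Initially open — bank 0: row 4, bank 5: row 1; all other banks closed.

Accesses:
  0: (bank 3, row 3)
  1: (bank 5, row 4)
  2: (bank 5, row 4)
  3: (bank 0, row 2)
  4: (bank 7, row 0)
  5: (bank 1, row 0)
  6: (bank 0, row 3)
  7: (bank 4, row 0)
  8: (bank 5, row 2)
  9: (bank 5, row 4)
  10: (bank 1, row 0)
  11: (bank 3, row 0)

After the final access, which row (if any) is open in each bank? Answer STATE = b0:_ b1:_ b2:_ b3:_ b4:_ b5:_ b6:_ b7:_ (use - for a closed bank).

STATE = b0:3 b1:0 b2:- b3:0 b4:0 b5:4 b6:- b7:0

#0 (3,3) E
#1 (5,4) C  (was 1)
#2 (5,4) H  (was 4)
#3 (0,2) C  (was 4)
#4 (7,0) E
#5 (1,0) E
#6 (0,3) C  (was 2)
#7 (4,0) E
#8 (5,2) C  (was 4)
#9 (5,4) C  (was 2)
#10 (1,0) H  (was 0)
#11 (3,0) C  (was 3)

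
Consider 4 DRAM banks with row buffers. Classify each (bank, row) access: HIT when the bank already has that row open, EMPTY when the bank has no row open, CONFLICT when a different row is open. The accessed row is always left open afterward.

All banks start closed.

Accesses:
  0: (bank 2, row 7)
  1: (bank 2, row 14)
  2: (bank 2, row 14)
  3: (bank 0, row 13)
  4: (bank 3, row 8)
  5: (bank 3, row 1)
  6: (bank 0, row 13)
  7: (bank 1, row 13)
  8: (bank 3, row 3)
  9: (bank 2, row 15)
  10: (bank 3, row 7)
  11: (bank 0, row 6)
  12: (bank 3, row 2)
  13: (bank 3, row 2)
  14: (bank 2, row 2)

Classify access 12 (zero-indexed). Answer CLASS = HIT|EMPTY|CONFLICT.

CLASS = CONFLICT

#0 (2,7) E
#1 (2,14) C  (was 7)
#2 (2,14) H  (was 14)
#3 (0,13) E
#4 (3,8) E
#5 (3,1) C  (was 8)
#6 (0,13) H  (was 13)
#7 (1,13) E
#8 (3,3) C  (was 1)
#9 (2,15) C  (was 14)
#10 (3,7) C  (was 3)
#11 (0,6) C  (was 13)
#12 (3,2) C  (was 7)
#13 (3,2) H  (was 2)
#14 (2,2) C  (was 15)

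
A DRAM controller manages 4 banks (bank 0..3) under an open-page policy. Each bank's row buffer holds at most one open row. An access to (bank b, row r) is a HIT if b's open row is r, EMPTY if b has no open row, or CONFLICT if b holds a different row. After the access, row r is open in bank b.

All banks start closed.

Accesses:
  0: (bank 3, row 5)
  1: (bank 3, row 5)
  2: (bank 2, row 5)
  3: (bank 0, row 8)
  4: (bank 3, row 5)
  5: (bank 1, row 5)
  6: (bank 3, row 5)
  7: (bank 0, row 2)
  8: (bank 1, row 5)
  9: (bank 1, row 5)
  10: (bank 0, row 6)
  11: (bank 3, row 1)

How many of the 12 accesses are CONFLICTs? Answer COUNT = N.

COUNT = 3

0: bank 3 row 5 — prev None → EMPTY
1: bank 3 row 5 — prev 5 → HIT
2: bank 2 row 5 — prev None → EMPTY
3: bank 0 row 8 — prev None → EMPTY
4: bank 3 row 5 — prev 5 → HIT
5: bank 1 row 5 — prev None → EMPTY
6: bank 3 row 5 — prev 5 → HIT
7: bank 0 row 2 — prev 8 → CONFLICT
8: bank 1 row 5 — prev 5 → HIT
9: bank 1 row 5 — prev 5 → HIT
10: bank 0 row 6 — prev 2 → CONFLICT
11: bank 3 row 1 — prev 5 → CONFLICT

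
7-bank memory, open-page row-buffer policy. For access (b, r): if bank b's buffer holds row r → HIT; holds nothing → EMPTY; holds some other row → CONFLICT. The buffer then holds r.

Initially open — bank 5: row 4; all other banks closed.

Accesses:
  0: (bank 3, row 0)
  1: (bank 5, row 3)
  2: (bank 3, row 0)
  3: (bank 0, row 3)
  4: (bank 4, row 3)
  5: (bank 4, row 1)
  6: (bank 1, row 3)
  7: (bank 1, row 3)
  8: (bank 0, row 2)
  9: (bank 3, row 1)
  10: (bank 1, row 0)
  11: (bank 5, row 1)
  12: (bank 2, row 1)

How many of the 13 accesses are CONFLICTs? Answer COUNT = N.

COUNT = 6

0: bank 3 row 0 — prev None → EMPTY
1: bank 5 row 3 — prev 4 → CONFLICT
2: bank 3 row 0 — prev 0 → HIT
3: bank 0 row 3 — prev None → EMPTY
4: bank 4 row 3 — prev None → EMPTY
5: bank 4 row 1 — prev 3 → CONFLICT
6: bank 1 row 3 — prev None → EMPTY
7: bank 1 row 3 — prev 3 → HIT
8: bank 0 row 2 — prev 3 → CONFLICT
9: bank 3 row 1 — prev 0 → CONFLICT
10: bank 1 row 0 — prev 3 → CONFLICT
11: bank 5 row 1 — prev 3 → CONFLICT
12: bank 2 row 1 — prev None → EMPTY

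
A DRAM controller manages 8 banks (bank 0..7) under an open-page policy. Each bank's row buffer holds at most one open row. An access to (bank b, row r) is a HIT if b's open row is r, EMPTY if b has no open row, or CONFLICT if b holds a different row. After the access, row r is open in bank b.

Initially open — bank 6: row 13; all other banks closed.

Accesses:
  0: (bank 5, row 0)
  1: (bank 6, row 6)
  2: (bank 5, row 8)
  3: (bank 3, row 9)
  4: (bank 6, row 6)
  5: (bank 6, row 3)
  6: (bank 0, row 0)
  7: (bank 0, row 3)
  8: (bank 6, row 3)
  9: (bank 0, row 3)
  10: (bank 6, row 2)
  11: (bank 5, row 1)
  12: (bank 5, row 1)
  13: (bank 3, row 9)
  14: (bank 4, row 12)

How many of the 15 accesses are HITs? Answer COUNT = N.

COUNT = 5

0: bank 5 row 0 — prev None → EMPTY
1: bank 6 row 6 — prev 13 → CONFLICT
2: bank 5 row 8 — prev 0 → CONFLICT
3: bank 3 row 9 — prev None → EMPTY
4: bank 6 row 6 — prev 6 → HIT
5: bank 6 row 3 — prev 6 → CONFLICT
6: bank 0 row 0 — prev None → EMPTY
7: bank 0 row 3 — prev 0 → CONFLICT
8: bank 6 row 3 — prev 3 → HIT
9: bank 0 row 3 — prev 3 → HIT
10: bank 6 row 2 — prev 3 → CONFLICT
11: bank 5 row 1 — prev 8 → CONFLICT
12: bank 5 row 1 — prev 1 → HIT
13: bank 3 row 9 — prev 9 → HIT
14: bank 4 row 12 — prev None → EMPTY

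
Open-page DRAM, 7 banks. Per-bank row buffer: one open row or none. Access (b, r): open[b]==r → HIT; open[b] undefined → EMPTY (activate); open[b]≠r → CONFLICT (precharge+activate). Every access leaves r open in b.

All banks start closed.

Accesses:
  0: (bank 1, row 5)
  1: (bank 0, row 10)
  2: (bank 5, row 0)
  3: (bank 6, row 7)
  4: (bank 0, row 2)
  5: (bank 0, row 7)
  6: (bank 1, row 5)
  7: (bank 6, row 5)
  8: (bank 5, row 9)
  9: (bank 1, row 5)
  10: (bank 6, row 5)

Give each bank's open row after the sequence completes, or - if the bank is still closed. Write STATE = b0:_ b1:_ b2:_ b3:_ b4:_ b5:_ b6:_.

STATE = b0:7 b1:5 b2:- b3:- b4:- b5:9 b6:5

#0 (1,5) E
#1 (0,10) E
#2 (5,0) E
#3 (6,7) E
#4 (0,2) C  (was 10)
#5 (0,7) C  (was 2)
#6 (1,5) H  (was 5)
#7 (6,5) C  (was 7)
#8 (5,9) C  (was 0)
#9 (1,5) H  (was 5)
#10 (6,5) H  (was 5)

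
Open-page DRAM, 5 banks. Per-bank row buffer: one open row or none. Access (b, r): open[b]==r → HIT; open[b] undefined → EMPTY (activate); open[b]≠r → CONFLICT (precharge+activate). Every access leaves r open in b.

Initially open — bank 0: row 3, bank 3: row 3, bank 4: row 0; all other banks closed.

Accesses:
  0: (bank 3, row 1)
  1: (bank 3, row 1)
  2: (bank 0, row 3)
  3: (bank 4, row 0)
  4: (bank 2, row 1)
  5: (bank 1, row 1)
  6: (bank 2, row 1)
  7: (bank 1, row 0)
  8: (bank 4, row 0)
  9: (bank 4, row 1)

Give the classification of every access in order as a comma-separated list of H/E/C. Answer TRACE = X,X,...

TRACE = C,H,H,H,E,E,H,C,H,C

0: bank 3 row 1 — prev 3 → CONFLICT
1: bank 3 row 1 — prev 1 → HIT
2: bank 0 row 3 — prev 3 → HIT
3: bank 4 row 0 — prev 0 → HIT
4: bank 2 row 1 — prev None → EMPTY
5: bank 1 row 1 — prev None → EMPTY
6: bank 2 row 1 — prev 1 → HIT
7: bank 1 row 0 — prev 1 → CONFLICT
8: bank 4 row 0 — prev 0 → HIT
9: bank 4 row 1 — prev 0 → CONFLICT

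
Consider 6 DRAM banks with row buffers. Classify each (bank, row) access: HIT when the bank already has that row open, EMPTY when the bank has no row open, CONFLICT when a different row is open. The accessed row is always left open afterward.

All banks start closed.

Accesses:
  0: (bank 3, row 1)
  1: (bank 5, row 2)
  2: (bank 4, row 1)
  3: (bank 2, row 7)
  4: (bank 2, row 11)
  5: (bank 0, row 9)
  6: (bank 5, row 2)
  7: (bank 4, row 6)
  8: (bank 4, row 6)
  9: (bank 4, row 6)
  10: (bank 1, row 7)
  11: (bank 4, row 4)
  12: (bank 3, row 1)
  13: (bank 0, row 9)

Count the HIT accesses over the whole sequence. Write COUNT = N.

step 0: bank3 None->1 [EMPTY]
step 1: bank5 None->2 [EMPTY]
step 2: bank4 None->1 [EMPTY]
step 3: bank2 None->7 [EMPTY]
step 4: bank2 7->11 [CONFLICT]
step 5: bank0 None->9 [EMPTY]
step 6: bank5 2->2 [HIT]
step 7: bank4 1->6 [CONFLICT]
step 8: bank4 6->6 [HIT]
step 9: bank4 6->6 [HIT]
step 10: bank1 None->7 [EMPTY]
step 11: bank4 6->4 [CONFLICT]
step 12: bank3 1->1 [HIT]
step 13: bank0 9->9 [HIT]

COUNT = 5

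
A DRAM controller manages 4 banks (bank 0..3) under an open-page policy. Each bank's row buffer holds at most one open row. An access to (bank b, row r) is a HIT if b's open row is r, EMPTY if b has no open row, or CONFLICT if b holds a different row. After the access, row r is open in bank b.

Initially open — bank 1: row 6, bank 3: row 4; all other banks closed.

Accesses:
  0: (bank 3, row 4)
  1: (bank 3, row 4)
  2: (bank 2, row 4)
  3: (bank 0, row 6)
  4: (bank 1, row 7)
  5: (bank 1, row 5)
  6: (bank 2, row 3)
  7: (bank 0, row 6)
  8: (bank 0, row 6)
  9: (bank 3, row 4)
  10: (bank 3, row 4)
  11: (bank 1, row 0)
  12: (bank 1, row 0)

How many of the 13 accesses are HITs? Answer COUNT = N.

#0 (3,4) H  (was 4)
#1 (3,4) H  (was 4)
#2 (2,4) E
#3 (0,6) E
#4 (1,7) C  (was 6)
#5 (1,5) C  (was 7)
#6 (2,3) C  (was 4)
#7 (0,6) H  (was 6)
#8 (0,6) H  (was 6)
#9 (3,4) H  (was 4)
#10 (3,4) H  (was 4)
#11 (1,0) C  (was 5)
#12 (1,0) H  (was 0)

COUNT = 7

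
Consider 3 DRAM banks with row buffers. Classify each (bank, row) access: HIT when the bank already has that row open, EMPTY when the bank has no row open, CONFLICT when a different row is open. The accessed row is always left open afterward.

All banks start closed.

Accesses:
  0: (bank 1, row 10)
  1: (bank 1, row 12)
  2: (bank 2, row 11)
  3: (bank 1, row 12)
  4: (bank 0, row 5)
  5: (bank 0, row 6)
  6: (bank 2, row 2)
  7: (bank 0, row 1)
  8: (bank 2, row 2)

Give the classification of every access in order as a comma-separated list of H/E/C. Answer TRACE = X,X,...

TRACE = E,C,E,H,E,C,C,C,H

step 0: bank1 None->10 [EMPTY]
step 1: bank1 10->12 [CONFLICT]
step 2: bank2 None->11 [EMPTY]
step 3: bank1 12->12 [HIT]
step 4: bank0 None->5 [EMPTY]
step 5: bank0 5->6 [CONFLICT]
step 6: bank2 11->2 [CONFLICT]
step 7: bank0 6->1 [CONFLICT]
step 8: bank2 2->2 [HIT]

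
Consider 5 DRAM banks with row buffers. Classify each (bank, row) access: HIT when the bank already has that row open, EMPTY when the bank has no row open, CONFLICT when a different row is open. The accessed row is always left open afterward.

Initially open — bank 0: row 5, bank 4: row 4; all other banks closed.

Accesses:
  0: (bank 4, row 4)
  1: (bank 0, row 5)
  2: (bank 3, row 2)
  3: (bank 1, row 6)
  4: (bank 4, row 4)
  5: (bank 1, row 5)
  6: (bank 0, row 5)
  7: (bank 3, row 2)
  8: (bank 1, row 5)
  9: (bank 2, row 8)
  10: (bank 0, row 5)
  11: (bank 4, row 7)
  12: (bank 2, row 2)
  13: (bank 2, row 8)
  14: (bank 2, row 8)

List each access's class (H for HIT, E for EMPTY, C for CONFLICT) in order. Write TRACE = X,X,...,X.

#0 (4,4) H  (was 4)
#1 (0,5) H  (was 5)
#2 (3,2) E
#3 (1,6) E
#4 (4,4) H  (was 4)
#5 (1,5) C  (was 6)
#6 (0,5) H  (was 5)
#7 (3,2) H  (was 2)
#8 (1,5) H  (was 5)
#9 (2,8) E
#10 (0,5) H  (was 5)
#11 (4,7) C  (was 4)
#12 (2,2) C  (was 8)
#13 (2,8) C  (was 2)
#14 (2,8) H  (was 8)

TRACE = H,H,E,E,H,C,H,H,H,E,H,C,C,C,H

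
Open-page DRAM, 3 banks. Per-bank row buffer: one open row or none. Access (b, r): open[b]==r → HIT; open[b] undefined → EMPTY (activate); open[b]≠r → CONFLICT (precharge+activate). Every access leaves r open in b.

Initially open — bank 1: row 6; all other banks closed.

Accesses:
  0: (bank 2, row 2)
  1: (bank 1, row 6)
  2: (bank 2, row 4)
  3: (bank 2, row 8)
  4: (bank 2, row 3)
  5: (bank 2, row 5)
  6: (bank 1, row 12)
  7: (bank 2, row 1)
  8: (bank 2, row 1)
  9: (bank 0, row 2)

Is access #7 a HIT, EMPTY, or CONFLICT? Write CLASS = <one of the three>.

CLASS = CONFLICT

  [0] b2 r2: no row ⇒ E
  [1] b1 r6: had r6 ⇒ H
  [2] b2 r4: had r2 ⇒ C
  [3] b2 r8: had r4 ⇒ C
  [4] b2 r3: had r8 ⇒ C
  [5] b2 r5: had r3 ⇒ C
  [6] b1 r12: had r6 ⇒ C
  [7] b2 r1: had r5 ⇒ C
  [8] b2 r1: had r1 ⇒ H
  [9] b0 r2: no row ⇒ E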